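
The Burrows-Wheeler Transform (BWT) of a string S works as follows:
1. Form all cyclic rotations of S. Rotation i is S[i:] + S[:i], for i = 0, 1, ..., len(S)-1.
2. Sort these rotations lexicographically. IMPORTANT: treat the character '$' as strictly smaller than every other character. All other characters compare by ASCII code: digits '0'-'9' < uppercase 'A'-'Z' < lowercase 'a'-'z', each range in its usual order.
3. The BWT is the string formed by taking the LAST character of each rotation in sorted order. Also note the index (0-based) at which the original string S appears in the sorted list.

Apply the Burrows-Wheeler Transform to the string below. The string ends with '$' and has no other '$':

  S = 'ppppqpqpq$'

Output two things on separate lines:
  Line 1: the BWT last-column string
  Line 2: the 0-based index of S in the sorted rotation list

Answer: q$ppqqpppp
1

Derivation:
All 10 rotations (rotation i = S[i:]+S[:i]):
  rot[0] = ppppqpqpq$
  rot[1] = pppqpqpq$p
  rot[2] = ppqpqpq$pp
  rot[3] = pqpqpq$ppp
  rot[4] = qpqpq$pppp
  rot[5] = pqpq$ppppq
  rot[6] = qpq$ppppqp
  rot[7] = pq$ppppqpq
  rot[8] = q$ppppqpqp
  rot[9] = $ppppqpqpq
Sorted (with $ < everything):
  sorted[0] = $ppppqpqpq  (last char: 'q')
  sorted[1] = ppppqpqpq$  (last char: '$')
  sorted[2] = pppqpqpq$p  (last char: 'p')
  sorted[3] = ppqpqpq$pp  (last char: 'p')
  sorted[4] = pq$ppppqpq  (last char: 'q')
  sorted[5] = pqpq$ppppq  (last char: 'q')
  sorted[6] = pqpqpq$ppp  (last char: 'p')
  sorted[7] = q$ppppqpqp  (last char: 'p')
  sorted[8] = qpq$ppppqp  (last char: 'p')
  sorted[9] = qpqpq$pppp  (last char: 'p')
Last column: q$ppqqpppp
Original string S is at sorted index 1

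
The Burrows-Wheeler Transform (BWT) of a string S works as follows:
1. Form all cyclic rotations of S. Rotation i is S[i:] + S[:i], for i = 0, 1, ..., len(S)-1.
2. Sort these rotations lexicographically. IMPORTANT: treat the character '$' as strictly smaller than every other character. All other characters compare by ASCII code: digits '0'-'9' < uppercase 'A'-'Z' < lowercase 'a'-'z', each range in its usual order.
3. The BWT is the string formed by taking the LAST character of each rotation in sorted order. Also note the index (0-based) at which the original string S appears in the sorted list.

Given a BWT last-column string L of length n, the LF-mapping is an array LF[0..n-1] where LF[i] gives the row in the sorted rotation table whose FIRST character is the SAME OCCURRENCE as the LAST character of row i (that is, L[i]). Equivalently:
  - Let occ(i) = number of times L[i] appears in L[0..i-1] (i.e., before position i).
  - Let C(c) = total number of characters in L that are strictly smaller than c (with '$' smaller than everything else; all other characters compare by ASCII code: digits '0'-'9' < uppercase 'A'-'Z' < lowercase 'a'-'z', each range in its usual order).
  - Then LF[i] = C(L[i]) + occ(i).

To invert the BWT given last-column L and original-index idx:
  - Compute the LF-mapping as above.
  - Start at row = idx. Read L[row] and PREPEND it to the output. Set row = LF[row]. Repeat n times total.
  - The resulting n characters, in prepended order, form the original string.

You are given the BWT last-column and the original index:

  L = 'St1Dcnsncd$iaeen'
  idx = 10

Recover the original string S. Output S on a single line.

LF mapping: 3 15 1 2 5 11 14 12 6 7 0 10 4 8 9 13
Walk LF starting at row 10, prepending L[row]:
  step 1: row=10, L[10]='$', prepend. Next row=LF[10]=0
  step 2: row=0, L[0]='S', prepend. Next row=LF[0]=3
  step 3: row=3, L[3]='D', prepend. Next row=LF[3]=2
  step 4: row=2, L[2]='1', prepend. Next row=LF[2]=1
  step 5: row=1, L[1]='t', prepend. Next row=LF[1]=15
  step 6: row=15, L[15]='n', prepend. Next row=LF[15]=13
  step 7: row=13, L[13]='e', prepend. Next row=LF[13]=8
  step 8: row=8, L[8]='c', prepend. Next row=LF[8]=6
  step 9: row=6, L[6]='s', prepend. Next row=LF[6]=14
  step 10: row=14, L[14]='e', prepend. Next row=LF[14]=9
  step 11: row=9, L[9]='d', prepend. Next row=LF[9]=7
  step 12: row=7, L[7]='n', prepend. Next row=LF[7]=12
  step 13: row=12, L[12]='a', prepend. Next row=LF[12]=4
  step 14: row=4, L[4]='c', prepend. Next row=LF[4]=5
  step 15: row=5, L[5]='n', prepend. Next row=LF[5]=11
  step 16: row=11, L[11]='i', prepend. Next row=LF[11]=10
Reversed output: incandescent1DS$

Answer: incandescent1DS$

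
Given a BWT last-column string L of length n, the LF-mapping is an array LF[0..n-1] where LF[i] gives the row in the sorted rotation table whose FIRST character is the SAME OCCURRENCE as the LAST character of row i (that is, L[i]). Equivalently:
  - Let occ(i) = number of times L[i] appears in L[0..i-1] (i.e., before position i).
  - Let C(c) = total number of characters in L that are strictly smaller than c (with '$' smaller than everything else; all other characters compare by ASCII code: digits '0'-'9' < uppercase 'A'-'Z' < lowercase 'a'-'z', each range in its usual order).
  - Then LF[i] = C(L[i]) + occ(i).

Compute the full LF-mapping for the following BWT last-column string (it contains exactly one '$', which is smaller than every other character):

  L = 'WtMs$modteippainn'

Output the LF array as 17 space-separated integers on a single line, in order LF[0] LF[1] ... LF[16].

Char counts: '$':1, 'M':1, 'W':1, 'a':1, 'd':1, 'e':1, 'i':2, 'm':1, 'n':2, 'o':1, 'p':2, 's':1, 't':2
C (first-col start): C('$')=0, C('M')=1, C('W')=2, C('a')=3, C('d')=4, C('e')=5, C('i')=6, C('m')=8, C('n')=9, C('o')=11, C('p')=12, C('s')=14, C('t')=15
L[0]='W': occ=0, LF[0]=C('W')+0=2+0=2
L[1]='t': occ=0, LF[1]=C('t')+0=15+0=15
L[2]='M': occ=0, LF[2]=C('M')+0=1+0=1
L[3]='s': occ=0, LF[3]=C('s')+0=14+0=14
L[4]='$': occ=0, LF[4]=C('$')+0=0+0=0
L[5]='m': occ=0, LF[5]=C('m')+0=8+0=8
L[6]='o': occ=0, LF[6]=C('o')+0=11+0=11
L[7]='d': occ=0, LF[7]=C('d')+0=4+0=4
L[8]='t': occ=1, LF[8]=C('t')+1=15+1=16
L[9]='e': occ=0, LF[9]=C('e')+0=5+0=5
L[10]='i': occ=0, LF[10]=C('i')+0=6+0=6
L[11]='p': occ=0, LF[11]=C('p')+0=12+0=12
L[12]='p': occ=1, LF[12]=C('p')+1=12+1=13
L[13]='a': occ=0, LF[13]=C('a')+0=3+0=3
L[14]='i': occ=1, LF[14]=C('i')+1=6+1=7
L[15]='n': occ=0, LF[15]=C('n')+0=9+0=9
L[16]='n': occ=1, LF[16]=C('n')+1=9+1=10

Answer: 2 15 1 14 0 8 11 4 16 5 6 12 13 3 7 9 10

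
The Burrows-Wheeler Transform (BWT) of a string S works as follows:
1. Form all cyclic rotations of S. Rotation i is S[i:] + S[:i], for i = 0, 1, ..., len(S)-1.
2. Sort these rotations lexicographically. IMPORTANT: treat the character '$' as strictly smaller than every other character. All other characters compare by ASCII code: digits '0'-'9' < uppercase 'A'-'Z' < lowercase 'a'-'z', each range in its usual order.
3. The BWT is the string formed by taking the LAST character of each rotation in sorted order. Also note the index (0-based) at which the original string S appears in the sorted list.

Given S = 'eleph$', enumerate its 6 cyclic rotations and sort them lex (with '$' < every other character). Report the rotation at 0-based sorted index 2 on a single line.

Answer: eph$el

Derivation:
All 6 rotations (rotation i = S[i:]+S[:i]):
  rot[0] = eleph$
  rot[1] = leph$e
  rot[2] = eph$el
  rot[3] = ph$ele
  rot[4] = h$elep
  rot[5] = $eleph
Sorted (with $ < everything):
  sorted[0] = $eleph
  sorted[1] = eleph$
  sorted[2] = eph$el
  sorted[3] = h$elep
  sorted[4] = leph$e
  sorted[5] = ph$ele
sorted[2] = eph$el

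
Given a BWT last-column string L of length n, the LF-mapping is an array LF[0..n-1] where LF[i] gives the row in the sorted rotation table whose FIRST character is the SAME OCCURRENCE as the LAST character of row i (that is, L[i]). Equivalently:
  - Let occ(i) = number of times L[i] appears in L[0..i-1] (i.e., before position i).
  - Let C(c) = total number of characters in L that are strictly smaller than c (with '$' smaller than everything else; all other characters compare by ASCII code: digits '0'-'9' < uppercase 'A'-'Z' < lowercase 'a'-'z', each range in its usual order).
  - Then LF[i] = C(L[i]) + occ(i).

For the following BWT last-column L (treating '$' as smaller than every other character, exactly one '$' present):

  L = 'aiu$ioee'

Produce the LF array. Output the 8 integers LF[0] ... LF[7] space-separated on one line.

Char counts: '$':1, 'a':1, 'e':2, 'i':2, 'o':1, 'u':1
C (first-col start): C('$')=0, C('a')=1, C('e')=2, C('i')=4, C('o')=6, C('u')=7
L[0]='a': occ=0, LF[0]=C('a')+0=1+0=1
L[1]='i': occ=0, LF[1]=C('i')+0=4+0=4
L[2]='u': occ=0, LF[2]=C('u')+0=7+0=7
L[3]='$': occ=0, LF[3]=C('$')+0=0+0=0
L[4]='i': occ=1, LF[4]=C('i')+1=4+1=5
L[5]='o': occ=0, LF[5]=C('o')+0=6+0=6
L[6]='e': occ=0, LF[6]=C('e')+0=2+0=2
L[7]='e': occ=1, LF[7]=C('e')+1=2+1=3

Answer: 1 4 7 0 5 6 2 3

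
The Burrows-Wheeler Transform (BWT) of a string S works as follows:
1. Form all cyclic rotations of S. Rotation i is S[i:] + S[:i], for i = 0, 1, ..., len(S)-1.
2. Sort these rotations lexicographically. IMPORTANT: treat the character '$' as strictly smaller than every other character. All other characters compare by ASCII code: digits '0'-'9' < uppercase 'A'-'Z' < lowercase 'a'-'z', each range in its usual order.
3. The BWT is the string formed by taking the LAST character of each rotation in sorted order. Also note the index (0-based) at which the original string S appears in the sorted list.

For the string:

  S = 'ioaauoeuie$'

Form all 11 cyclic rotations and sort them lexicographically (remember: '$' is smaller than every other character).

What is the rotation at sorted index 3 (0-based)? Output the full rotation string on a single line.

Answer: e$ioaauoeui

Derivation:
All 11 rotations (rotation i = S[i:]+S[:i]):
  rot[0] = ioaauoeuie$
  rot[1] = oaauoeuie$i
  rot[2] = aauoeuie$io
  rot[3] = auoeuie$ioa
  rot[4] = uoeuie$ioaa
  rot[5] = oeuie$ioaau
  rot[6] = euie$ioaauo
  rot[7] = uie$ioaauoe
  rot[8] = ie$ioaauoeu
  rot[9] = e$ioaauoeui
  rot[10] = $ioaauoeuie
Sorted (with $ < everything):
  sorted[0] = $ioaauoeuie
  sorted[1] = aauoeuie$io
  sorted[2] = auoeuie$ioa
  sorted[3] = e$ioaauoeui
  sorted[4] = euie$ioaauo
  sorted[5] = ie$ioaauoeu
  sorted[6] = ioaauoeuie$
  sorted[7] = oaauoeuie$i
  sorted[8] = oeuie$ioaau
  sorted[9] = uie$ioaauoe
  sorted[10] = uoeuie$ioaa
sorted[3] = e$ioaauoeui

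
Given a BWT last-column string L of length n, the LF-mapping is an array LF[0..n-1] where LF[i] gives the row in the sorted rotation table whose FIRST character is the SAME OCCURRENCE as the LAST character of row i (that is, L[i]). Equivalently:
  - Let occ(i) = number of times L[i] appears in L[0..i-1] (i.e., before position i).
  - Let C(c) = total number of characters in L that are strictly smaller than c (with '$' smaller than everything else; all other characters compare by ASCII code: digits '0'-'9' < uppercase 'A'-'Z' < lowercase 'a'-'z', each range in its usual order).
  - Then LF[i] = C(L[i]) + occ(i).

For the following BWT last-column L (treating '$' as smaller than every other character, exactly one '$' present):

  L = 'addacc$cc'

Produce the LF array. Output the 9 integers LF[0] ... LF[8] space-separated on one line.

Answer: 1 7 8 2 3 4 0 5 6

Derivation:
Char counts: '$':1, 'a':2, 'c':4, 'd':2
C (first-col start): C('$')=0, C('a')=1, C('c')=3, C('d')=7
L[0]='a': occ=0, LF[0]=C('a')+0=1+0=1
L[1]='d': occ=0, LF[1]=C('d')+0=7+0=7
L[2]='d': occ=1, LF[2]=C('d')+1=7+1=8
L[3]='a': occ=1, LF[3]=C('a')+1=1+1=2
L[4]='c': occ=0, LF[4]=C('c')+0=3+0=3
L[5]='c': occ=1, LF[5]=C('c')+1=3+1=4
L[6]='$': occ=0, LF[6]=C('$')+0=0+0=0
L[7]='c': occ=2, LF[7]=C('c')+2=3+2=5
L[8]='c': occ=3, LF[8]=C('c')+3=3+3=6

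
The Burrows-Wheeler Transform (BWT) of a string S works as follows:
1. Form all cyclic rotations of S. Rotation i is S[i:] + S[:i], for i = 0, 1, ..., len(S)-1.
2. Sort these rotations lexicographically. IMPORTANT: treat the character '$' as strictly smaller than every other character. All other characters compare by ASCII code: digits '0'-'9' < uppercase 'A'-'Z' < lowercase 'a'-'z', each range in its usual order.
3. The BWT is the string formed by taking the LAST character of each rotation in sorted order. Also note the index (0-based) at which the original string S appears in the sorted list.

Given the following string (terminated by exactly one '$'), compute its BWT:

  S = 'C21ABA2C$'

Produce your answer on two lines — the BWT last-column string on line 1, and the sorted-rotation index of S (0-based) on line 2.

All 9 rotations (rotation i = S[i:]+S[:i]):
  rot[0] = C21ABA2C$
  rot[1] = 21ABA2C$C
  rot[2] = 1ABA2C$C2
  rot[3] = ABA2C$C21
  rot[4] = BA2C$C21A
  rot[5] = A2C$C21AB
  rot[6] = 2C$C21ABA
  rot[7] = C$C21ABA2
  rot[8] = $C21ABA2C
Sorted (with $ < everything):
  sorted[0] = $C21ABA2C  (last char: 'C')
  sorted[1] = 1ABA2C$C2  (last char: '2')
  sorted[2] = 21ABA2C$C  (last char: 'C')
  sorted[3] = 2C$C21ABA  (last char: 'A')
  sorted[4] = A2C$C21AB  (last char: 'B')
  sorted[5] = ABA2C$C21  (last char: '1')
  sorted[6] = BA2C$C21A  (last char: 'A')
  sorted[7] = C$C21ABA2  (last char: '2')
  sorted[8] = C21ABA2C$  (last char: '$')
Last column: C2CAB1A2$
Original string S is at sorted index 8

Answer: C2CAB1A2$
8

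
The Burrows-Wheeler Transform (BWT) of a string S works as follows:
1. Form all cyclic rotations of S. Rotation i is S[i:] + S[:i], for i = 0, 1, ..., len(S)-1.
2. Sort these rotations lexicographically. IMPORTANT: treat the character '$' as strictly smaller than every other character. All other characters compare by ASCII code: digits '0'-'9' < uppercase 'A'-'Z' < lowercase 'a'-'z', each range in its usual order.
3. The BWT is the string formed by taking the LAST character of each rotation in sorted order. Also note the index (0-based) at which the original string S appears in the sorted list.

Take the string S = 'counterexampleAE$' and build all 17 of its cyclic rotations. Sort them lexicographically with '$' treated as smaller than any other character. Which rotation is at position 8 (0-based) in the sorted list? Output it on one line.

All 17 rotations (rotation i = S[i:]+S[:i]):
  rot[0] = counterexampleAE$
  rot[1] = ounterexampleAE$c
  rot[2] = unterexampleAE$co
  rot[3] = nterexampleAE$cou
  rot[4] = terexampleAE$coun
  rot[5] = erexampleAE$count
  rot[6] = rexampleAE$counte
  rot[7] = exampleAE$counter
  rot[8] = xampleAE$countere
  rot[9] = ampleAE$counterex
  rot[10] = mpleAE$counterexa
  rot[11] = pleAE$counterexam
  rot[12] = leAE$counterexamp
  rot[13] = eAE$counterexampl
  rot[14] = AE$counterexample
  rot[15] = E$counterexampleA
  rot[16] = $counterexampleAE
Sorted (with $ < everything):
  sorted[0] = $counterexampleAE
  sorted[1] = AE$counterexample
  sorted[2] = E$counterexampleA
  sorted[3] = ampleAE$counterex
  sorted[4] = counterexampleAE$
  sorted[5] = eAE$counterexampl
  sorted[6] = erexampleAE$count
  sorted[7] = exampleAE$counter
  sorted[8] = leAE$counterexamp
  sorted[9] = mpleAE$counterexa
  sorted[10] = nterexampleAE$cou
  sorted[11] = ounterexampleAE$c
  sorted[12] = pleAE$counterexam
  sorted[13] = rexampleAE$counte
  sorted[14] = terexampleAE$coun
  sorted[15] = unterexampleAE$co
  sorted[16] = xampleAE$countere
sorted[8] = leAE$counterexamp

Answer: leAE$counterexamp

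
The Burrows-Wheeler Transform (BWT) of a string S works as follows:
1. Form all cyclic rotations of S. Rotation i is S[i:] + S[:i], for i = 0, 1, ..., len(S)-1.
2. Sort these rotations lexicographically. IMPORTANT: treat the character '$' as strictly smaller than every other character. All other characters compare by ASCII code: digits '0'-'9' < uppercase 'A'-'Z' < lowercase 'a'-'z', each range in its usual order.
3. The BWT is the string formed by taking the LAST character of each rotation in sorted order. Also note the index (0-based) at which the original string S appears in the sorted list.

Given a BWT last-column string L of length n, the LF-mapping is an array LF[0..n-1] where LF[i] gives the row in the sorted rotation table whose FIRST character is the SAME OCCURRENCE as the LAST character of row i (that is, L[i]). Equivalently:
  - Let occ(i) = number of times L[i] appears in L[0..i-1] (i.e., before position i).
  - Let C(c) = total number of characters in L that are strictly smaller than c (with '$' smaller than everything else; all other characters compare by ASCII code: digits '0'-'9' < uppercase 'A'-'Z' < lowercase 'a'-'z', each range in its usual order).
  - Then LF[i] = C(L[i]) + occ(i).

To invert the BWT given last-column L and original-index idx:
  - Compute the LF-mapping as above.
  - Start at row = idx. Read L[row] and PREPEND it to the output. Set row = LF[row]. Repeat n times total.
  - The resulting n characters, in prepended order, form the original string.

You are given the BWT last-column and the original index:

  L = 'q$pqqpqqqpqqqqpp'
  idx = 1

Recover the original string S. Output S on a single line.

Answer: pppqqqqpqqqqpqq$

Derivation:
LF mapping: 6 0 1 7 8 2 9 10 11 3 12 13 14 15 4 5
Walk LF starting at row 1, prepending L[row]:
  step 1: row=1, L[1]='$', prepend. Next row=LF[1]=0
  step 2: row=0, L[0]='q', prepend. Next row=LF[0]=6
  step 3: row=6, L[6]='q', prepend. Next row=LF[6]=9
  step 4: row=9, L[9]='p', prepend. Next row=LF[9]=3
  step 5: row=3, L[3]='q', prepend. Next row=LF[3]=7
  step 6: row=7, L[7]='q', prepend. Next row=LF[7]=10
  step 7: row=10, L[10]='q', prepend. Next row=LF[10]=12
  step 8: row=12, L[12]='q', prepend. Next row=LF[12]=14
  step 9: row=14, L[14]='p', prepend. Next row=LF[14]=4
  step 10: row=4, L[4]='q', prepend. Next row=LF[4]=8
  step 11: row=8, L[8]='q', prepend. Next row=LF[8]=11
  step 12: row=11, L[11]='q', prepend. Next row=LF[11]=13
  step 13: row=13, L[13]='q', prepend. Next row=LF[13]=15
  step 14: row=15, L[15]='p', prepend. Next row=LF[15]=5
  step 15: row=5, L[5]='p', prepend. Next row=LF[5]=2
  step 16: row=2, L[2]='p', prepend. Next row=LF[2]=1
Reversed output: pppqqqqpqqqqpqq$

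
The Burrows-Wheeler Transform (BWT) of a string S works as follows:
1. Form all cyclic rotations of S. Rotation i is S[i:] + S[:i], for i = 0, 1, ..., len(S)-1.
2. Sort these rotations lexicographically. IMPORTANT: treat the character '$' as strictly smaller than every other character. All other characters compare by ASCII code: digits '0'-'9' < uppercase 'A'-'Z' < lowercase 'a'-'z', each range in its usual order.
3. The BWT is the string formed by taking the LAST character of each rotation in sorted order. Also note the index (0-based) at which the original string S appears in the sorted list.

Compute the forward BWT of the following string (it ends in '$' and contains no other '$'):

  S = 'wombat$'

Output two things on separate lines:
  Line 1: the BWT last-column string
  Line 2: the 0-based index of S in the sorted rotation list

All 7 rotations (rotation i = S[i:]+S[:i]):
  rot[0] = wombat$
  rot[1] = ombat$w
  rot[2] = mbat$wo
  rot[3] = bat$wom
  rot[4] = at$womb
  rot[5] = t$womba
  rot[6] = $wombat
Sorted (with $ < everything):
  sorted[0] = $wombat  (last char: 't')
  sorted[1] = at$womb  (last char: 'b')
  sorted[2] = bat$wom  (last char: 'm')
  sorted[3] = mbat$wo  (last char: 'o')
  sorted[4] = ombat$w  (last char: 'w')
  sorted[5] = t$womba  (last char: 'a')
  sorted[6] = wombat$  (last char: '$')
Last column: tbmowa$
Original string S is at sorted index 6

Answer: tbmowa$
6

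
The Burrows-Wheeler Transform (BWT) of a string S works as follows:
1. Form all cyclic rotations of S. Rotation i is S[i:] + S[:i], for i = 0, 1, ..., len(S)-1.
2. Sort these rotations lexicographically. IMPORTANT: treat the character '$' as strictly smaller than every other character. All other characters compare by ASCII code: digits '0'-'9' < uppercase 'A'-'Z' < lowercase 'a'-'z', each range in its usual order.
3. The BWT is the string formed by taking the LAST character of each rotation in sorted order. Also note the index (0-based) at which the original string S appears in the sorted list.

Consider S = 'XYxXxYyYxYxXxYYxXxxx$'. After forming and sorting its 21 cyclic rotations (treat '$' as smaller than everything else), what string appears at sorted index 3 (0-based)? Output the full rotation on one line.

Answer: XxYyYxYxXxYYxXxxx$XYx

Derivation:
All 21 rotations (rotation i = S[i:]+S[:i]):
  rot[0] = XYxXxYyYxYxXxYYxXxxx$
  rot[1] = YxXxYyYxYxXxYYxXxxx$X
  rot[2] = xXxYyYxYxXxYYxXxxx$XY
  rot[3] = XxYyYxYxXxYYxXxxx$XYx
  rot[4] = xYyYxYxXxYYxXxxx$XYxX
  rot[5] = YyYxYxXxYYxXxxx$XYxXx
  rot[6] = yYxYxXxYYxXxxx$XYxXxY
  rot[7] = YxYxXxYYxXxxx$XYxXxYy
  rot[8] = xYxXxYYxXxxx$XYxXxYyY
  rot[9] = YxXxYYxXxxx$XYxXxYyYx
  rot[10] = xXxYYxXxxx$XYxXxYyYxY
  rot[11] = XxYYxXxxx$XYxXxYyYxYx
  rot[12] = xYYxXxxx$XYxXxYyYxYxX
  rot[13] = YYxXxxx$XYxXxYyYxYxXx
  rot[14] = YxXxxx$XYxXxYyYxYxXxY
  rot[15] = xXxxx$XYxXxYyYxYxXxYY
  rot[16] = Xxxx$XYxXxYyYxYxXxYYx
  rot[17] = xxx$XYxXxYyYxYxXxYYxX
  rot[18] = xx$XYxXxYyYxYxXxYYxXx
  rot[19] = x$XYxXxYyYxYxXxYYxXxx
  rot[20] = $XYxXxYyYxYxXxYYxXxxx
Sorted (with $ < everything):
  sorted[0] = $XYxXxYyYxYxXxYYxXxxx
  sorted[1] = XYxXxYyYxYxXxYYxXxxx$
  sorted[2] = XxYYxXxxx$XYxXxYyYxYx
  sorted[3] = XxYyYxYxXxYYxXxxx$XYx
  sorted[4] = Xxxx$XYxXxYyYxYxXxYYx
  sorted[5] = YYxXxxx$XYxXxYyYxYxXx
  sorted[6] = YxXxYYxXxxx$XYxXxYyYx
  sorted[7] = YxXxYyYxYxXxYYxXxxx$X
  sorted[8] = YxXxxx$XYxXxYyYxYxXxY
  sorted[9] = YxYxXxYYxXxxx$XYxXxYy
  sorted[10] = YyYxYxXxYYxXxxx$XYxXx
  sorted[11] = x$XYxXxYyYxYxXxYYxXxx
  sorted[12] = xXxYYxXxxx$XYxXxYyYxY
  sorted[13] = xXxYyYxYxXxYYxXxxx$XY
  sorted[14] = xXxxx$XYxXxYyYxYxXxYY
  sorted[15] = xYYxXxxx$XYxXxYyYxYxX
  sorted[16] = xYxXxYYxXxxx$XYxXxYyY
  sorted[17] = xYyYxYxXxYYxXxxx$XYxX
  sorted[18] = xx$XYxXxYyYxYxXxYYxXx
  sorted[19] = xxx$XYxXxYyYxYxXxYYxX
  sorted[20] = yYxYxXxYYxXxxx$XYxXxY
sorted[3] = XxYyYxYxXxYYxXxxx$XYx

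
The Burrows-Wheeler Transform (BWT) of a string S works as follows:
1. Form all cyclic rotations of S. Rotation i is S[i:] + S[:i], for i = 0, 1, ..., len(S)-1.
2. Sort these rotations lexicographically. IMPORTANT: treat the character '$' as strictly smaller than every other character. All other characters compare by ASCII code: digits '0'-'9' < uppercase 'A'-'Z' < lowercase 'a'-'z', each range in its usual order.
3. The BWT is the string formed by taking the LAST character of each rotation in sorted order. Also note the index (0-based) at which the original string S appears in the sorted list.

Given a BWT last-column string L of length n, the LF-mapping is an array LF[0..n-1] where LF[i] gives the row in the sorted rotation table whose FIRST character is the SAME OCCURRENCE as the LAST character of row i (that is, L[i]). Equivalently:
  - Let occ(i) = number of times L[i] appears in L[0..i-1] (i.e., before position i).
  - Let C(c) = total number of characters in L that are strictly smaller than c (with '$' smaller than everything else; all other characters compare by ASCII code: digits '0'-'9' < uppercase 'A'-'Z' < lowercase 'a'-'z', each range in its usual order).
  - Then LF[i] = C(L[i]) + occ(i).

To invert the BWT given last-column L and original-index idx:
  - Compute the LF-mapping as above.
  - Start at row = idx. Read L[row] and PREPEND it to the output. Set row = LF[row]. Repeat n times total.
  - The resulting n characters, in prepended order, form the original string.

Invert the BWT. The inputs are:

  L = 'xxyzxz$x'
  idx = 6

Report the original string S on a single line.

Answer: zxxzyxx$

Derivation:
LF mapping: 1 2 5 6 3 7 0 4
Walk LF starting at row 6, prepending L[row]:
  step 1: row=6, L[6]='$', prepend. Next row=LF[6]=0
  step 2: row=0, L[0]='x', prepend. Next row=LF[0]=1
  step 3: row=1, L[1]='x', prepend. Next row=LF[1]=2
  step 4: row=2, L[2]='y', prepend. Next row=LF[2]=5
  step 5: row=5, L[5]='z', prepend. Next row=LF[5]=7
  step 6: row=7, L[7]='x', prepend. Next row=LF[7]=4
  step 7: row=4, L[4]='x', prepend. Next row=LF[4]=3
  step 8: row=3, L[3]='z', prepend. Next row=LF[3]=6
Reversed output: zxxzyxx$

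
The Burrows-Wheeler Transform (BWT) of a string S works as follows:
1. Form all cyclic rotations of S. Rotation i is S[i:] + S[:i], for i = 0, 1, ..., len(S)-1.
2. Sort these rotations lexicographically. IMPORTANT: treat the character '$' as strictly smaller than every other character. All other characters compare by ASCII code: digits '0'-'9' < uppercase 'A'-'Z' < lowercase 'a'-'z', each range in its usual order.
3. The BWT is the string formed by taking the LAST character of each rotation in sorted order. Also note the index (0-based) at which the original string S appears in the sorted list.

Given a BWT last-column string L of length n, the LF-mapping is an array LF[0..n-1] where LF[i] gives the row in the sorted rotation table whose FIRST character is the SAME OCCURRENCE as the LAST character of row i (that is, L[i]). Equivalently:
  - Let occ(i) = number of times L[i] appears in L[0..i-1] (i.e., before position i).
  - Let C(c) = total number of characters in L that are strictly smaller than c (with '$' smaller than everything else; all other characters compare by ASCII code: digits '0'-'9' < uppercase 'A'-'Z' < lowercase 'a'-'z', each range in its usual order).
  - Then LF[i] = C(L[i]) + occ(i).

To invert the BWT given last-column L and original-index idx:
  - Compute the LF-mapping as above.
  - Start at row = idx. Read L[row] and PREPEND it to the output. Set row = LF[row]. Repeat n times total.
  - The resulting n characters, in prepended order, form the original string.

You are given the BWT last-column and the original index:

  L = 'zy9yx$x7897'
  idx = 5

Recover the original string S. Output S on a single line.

Answer: 9y8y7xx97z$

Derivation:
LF mapping: 10 8 4 9 6 0 7 1 3 5 2
Walk LF starting at row 5, prepending L[row]:
  step 1: row=5, L[5]='$', prepend. Next row=LF[5]=0
  step 2: row=0, L[0]='z', prepend. Next row=LF[0]=10
  step 3: row=10, L[10]='7', prepend. Next row=LF[10]=2
  step 4: row=2, L[2]='9', prepend. Next row=LF[2]=4
  step 5: row=4, L[4]='x', prepend. Next row=LF[4]=6
  step 6: row=6, L[6]='x', prepend. Next row=LF[6]=7
  step 7: row=7, L[7]='7', prepend. Next row=LF[7]=1
  step 8: row=1, L[1]='y', prepend. Next row=LF[1]=8
  step 9: row=8, L[8]='8', prepend. Next row=LF[8]=3
  step 10: row=3, L[3]='y', prepend. Next row=LF[3]=9
  step 11: row=9, L[9]='9', prepend. Next row=LF[9]=5
Reversed output: 9y8y7xx97z$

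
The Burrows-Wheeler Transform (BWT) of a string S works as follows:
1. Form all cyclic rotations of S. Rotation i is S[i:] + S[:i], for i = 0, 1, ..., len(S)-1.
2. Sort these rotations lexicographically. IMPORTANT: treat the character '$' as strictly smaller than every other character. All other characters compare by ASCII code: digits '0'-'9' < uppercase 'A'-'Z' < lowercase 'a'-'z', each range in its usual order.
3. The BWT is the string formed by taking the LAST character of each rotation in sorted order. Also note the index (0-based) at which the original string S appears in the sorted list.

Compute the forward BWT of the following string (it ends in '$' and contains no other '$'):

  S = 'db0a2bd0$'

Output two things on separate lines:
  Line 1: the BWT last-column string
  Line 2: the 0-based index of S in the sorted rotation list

All 9 rotations (rotation i = S[i:]+S[:i]):
  rot[0] = db0a2bd0$
  rot[1] = b0a2bd0$d
  rot[2] = 0a2bd0$db
  rot[3] = a2bd0$db0
  rot[4] = 2bd0$db0a
  rot[5] = bd0$db0a2
  rot[6] = d0$db0a2b
  rot[7] = 0$db0a2bd
  rot[8] = $db0a2bd0
Sorted (with $ < everything):
  sorted[0] = $db0a2bd0  (last char: '0')
  sorted[1] = 0$db0a2bd  (last char: 'd')
  sorted[2] = 0a2bd0$db  (last char: 'b')
  sorted[3] = 2bd0$db0a  (last char: 'a')
  sorted[4] = a2bd0$db0  (last char: '0')
  sorted[5] = b0a2bd0$d  (last char: 'd')
  sorted[6] = bd0$db0a2  (last char: '2')
  sorted[7] = d0$db0a2b  (last char: 'b')
  sorted[8] = db0a2bd0$  (last char: '$')
Last column: 0dba0d2b$
Original string S is at sorted index 8

Answer: 0dba0d2b$
8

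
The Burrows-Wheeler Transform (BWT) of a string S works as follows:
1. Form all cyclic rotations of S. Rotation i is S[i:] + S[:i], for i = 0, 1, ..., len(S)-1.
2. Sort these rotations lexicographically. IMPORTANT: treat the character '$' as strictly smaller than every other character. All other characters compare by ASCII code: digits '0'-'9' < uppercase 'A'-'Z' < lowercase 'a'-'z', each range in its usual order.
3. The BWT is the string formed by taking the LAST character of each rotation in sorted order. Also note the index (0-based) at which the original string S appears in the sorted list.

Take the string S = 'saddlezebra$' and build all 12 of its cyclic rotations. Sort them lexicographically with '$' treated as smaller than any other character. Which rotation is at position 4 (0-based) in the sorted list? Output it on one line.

Answer: ddlezebra$sa

Derivation:
All 12 rotations (rotation i = S[i:]+S[:i]):
  rot[0] = saddlezebra$
  rot[1] = addlezebra$s
  rot[2] = ddlezebra$sa
  rot[3] = dlezebra$sad
  rot[4] = lezebra$sadd
  rot[5] = ezebra$saddl
  rot[6] = zebra$saddle
  rot[7] = ebra$saddlez
  rot[8] = bra$saddleze
  rot[9] = ra$saddlezeb
  rot[10] = a$saddlezebr
  rot[11] = $saddlezebra
Sorted (with $ < everything):
  sorted[0] = $saddlezebra
  sorted[1] = a$saddlezebr
  sorted[2] = addlezebra$s
  sorted[3] = bra$saddleze
  sorted[4] = ddlezebra$sa
  sorted[5] = dlezebra$sad
  sorted[6] = ebra$saddlez
  sorted[7] = ezebra$saddl
  sorted[8] = lezebra$sadd
  sorted[9] = ra$saddlezeb
  sorted[10] = saddlezebra$
  sorted[11] = zebra$saddle
sorted[4] = ddlezebra$sa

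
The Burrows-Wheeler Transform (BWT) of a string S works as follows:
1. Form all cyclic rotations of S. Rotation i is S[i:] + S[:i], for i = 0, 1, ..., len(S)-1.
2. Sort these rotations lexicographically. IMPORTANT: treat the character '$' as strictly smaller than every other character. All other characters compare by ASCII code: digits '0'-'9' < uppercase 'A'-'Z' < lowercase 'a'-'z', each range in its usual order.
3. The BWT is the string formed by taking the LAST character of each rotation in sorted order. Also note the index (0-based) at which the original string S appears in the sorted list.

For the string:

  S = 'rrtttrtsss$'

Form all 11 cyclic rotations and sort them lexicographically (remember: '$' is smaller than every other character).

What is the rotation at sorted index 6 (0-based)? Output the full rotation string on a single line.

Answer: sss$rrtttrt

Derivation:
All 11 rotations (rotation i = S[i:]+S[:i]):
  rot[0] = rrtttrtsss$
  rot[1] = rtttrtsss$r
  rot[2] = tttrtsss$rr
  rot[3] = ttrtsss$rrt
  rot[4] = trtsss$rrtt
  rot[5] = rtsss$rrttt
  rot[6] = tsss$rrtttr
  rot[7] = sss$rrtttrt
  rot[8] = ss$rrtttrts
  rot[9] = s$rrtttrtss
  rot[10] = $rrtttrtsss
Sorted (with $ < everything):
  sorted[0] = $rrtttrtsss
  sorted[1] = rrtttrtsss$
  sorted[2] = rtsss$rrttt
  sorted[3] = rtttrtsss$r
  sorted[4] = s$rrtttrtss
  sorted[5] = ss$rrtttrts
  sorted[6] = sss$rrtttrt
  sorted[7] = trtsss$rrtt
  sorted[8] = tsss$rrtttr
  sorted[9] = ttrtsss$rrt
  sorted[10] = tttrtsss$rr
sorted[6] = sss$rrtttrt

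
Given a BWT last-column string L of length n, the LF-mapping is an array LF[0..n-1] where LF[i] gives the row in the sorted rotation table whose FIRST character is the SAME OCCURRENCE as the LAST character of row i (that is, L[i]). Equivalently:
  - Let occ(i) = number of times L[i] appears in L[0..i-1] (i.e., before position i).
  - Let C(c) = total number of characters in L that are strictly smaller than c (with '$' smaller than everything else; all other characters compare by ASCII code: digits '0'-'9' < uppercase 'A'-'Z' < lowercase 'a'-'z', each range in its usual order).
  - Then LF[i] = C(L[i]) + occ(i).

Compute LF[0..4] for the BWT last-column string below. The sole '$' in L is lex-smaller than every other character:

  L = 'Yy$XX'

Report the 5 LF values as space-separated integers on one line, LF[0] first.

Answer: 3 4 0 1 2

Derivation:
Char counts: '$':1, 'X':2, 'Y':1, 'y':1
C (first-col start): C('$')=0, C('X')=1, C('Y')=3, C('y')=4
L[0]='Y': occ=0, LF[0]=C('Y')+0=3+0=3
L[1]='y': occ=0, LF[1]=C('y')+0=4+0=4
L[2]='$': occ=0, LF[2]=C('$')+0=0+0=0
L[3]='X': occ=0, LF[3]=C('X')+0=1+0=1
L[4]='X': occ=1, LF[4]=C('X')+1=1+1=2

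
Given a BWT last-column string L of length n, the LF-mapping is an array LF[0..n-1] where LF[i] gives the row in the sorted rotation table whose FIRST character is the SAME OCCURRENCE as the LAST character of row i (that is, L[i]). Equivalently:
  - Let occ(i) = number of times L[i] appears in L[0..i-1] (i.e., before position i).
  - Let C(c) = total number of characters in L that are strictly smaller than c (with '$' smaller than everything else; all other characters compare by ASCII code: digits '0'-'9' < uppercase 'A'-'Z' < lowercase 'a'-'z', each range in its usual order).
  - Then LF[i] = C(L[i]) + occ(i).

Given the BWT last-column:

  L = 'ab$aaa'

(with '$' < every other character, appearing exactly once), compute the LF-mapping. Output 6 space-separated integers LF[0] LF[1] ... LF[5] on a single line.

Char counts: '$':1, 'a':4, 'b':1
C (first-col start): C('$')=0, C('a')=1, C('b')=5
L[0]='a': occ=0, LF[0]=C('a')+0=1+0=1
L[1]='b': occ=0, LF[1]=C('b')+0=5+0=5
L[2]='$': occ=0, LF[2]=C('$')+0=0+0=0
L[3]='a': occ=1, LF[3]=C('a')+1=1+1=2
L[4]='a': occ=2, LF[4]=C('a')+2=1+2=3
L[5]='a': occ=3, LF[5]=C('a')+3=1+3=4

Answer: 1 5 0 2 3 4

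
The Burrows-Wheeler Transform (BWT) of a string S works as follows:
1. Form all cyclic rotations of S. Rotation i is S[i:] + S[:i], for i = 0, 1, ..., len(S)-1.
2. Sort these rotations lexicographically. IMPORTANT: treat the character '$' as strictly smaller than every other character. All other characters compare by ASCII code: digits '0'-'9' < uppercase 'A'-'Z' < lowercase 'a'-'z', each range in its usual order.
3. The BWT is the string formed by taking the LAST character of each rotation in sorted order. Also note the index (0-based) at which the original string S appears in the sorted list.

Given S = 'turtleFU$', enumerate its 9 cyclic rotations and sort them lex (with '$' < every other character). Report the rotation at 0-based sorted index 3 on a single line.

All 9 rotations (rotation i = S[i:]+S[:i]):
  rot[0] = turtleFU$
  rot[1] = urtleFU$t
  rot[2] = rtleFU$tu
  rot[3] = tleFU$tur
  rot[4] = leFU$turt
  rot[5] = eFU$turtl
  rot[6] = FU$turtle
  rot[7] = U$turtleF
  rot[8] = $turtleFU
Sorted (with $ < everything):
  sorted[0] = $turtleFU
  sorted[1] = FU$turtle
  sorted[2] = U$turtleF
  sorted[3] = eFU$turtl
  sorted[4] = leFU$turt
  sorted[5] = rtleFU$tu
  sorted[6] = tleFU$tur
  sorted[7] = turtleFU$
  sorted[8] = urtleFU$t
sorted[3] = eFU$turtl

Answer: eFU$turtl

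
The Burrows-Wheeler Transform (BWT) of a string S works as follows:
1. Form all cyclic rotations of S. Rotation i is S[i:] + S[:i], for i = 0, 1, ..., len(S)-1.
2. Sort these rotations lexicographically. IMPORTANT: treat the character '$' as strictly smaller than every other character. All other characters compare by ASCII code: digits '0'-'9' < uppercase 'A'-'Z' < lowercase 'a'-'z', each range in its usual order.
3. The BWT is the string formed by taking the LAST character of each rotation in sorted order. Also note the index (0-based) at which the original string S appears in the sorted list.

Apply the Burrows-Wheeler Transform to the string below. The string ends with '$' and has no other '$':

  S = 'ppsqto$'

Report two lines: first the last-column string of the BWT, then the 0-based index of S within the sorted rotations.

All 7 rotations (rotation i = S[i:]+S[:i]):
  rot[0] = ppsqto$
  rot[1] = psqto$p
  rot[2] = sqto$pp
  rot[3] = qto$pps
  rot[4] = to$ppsq
  rot[5] = o$ppsqt
  rot[6] = $ppsqto
Sorted (with $ < everything):
  sorted[0] = $ppsqto  (last char: 'o')
  sorted[1] = o$ppsqt  (last char: 't')
  sorted[2] = ppsqto$  (last char: '$')
  sorted[3] = psqto$p  (last char: 'p')
  sorted[4] = qto$pps  (last char: 's')
  sorted[5] = sqto$pp  (last char: 'p')
  sorted[6] = to$ppsq  (last char: 'q')
Last column: ot$pspq
Original string S is at sorted index 2

Answer: ot$pspq
2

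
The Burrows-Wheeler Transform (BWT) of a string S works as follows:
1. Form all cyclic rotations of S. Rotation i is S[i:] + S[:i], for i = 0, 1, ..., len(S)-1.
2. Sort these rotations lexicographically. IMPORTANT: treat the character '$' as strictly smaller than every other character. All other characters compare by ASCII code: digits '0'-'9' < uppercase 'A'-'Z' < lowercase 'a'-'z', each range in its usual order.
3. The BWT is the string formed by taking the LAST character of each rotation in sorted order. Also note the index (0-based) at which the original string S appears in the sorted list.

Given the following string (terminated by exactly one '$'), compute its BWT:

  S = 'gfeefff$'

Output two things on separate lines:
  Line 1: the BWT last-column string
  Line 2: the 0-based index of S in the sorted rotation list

All 8 rotations (rotation i = S[i:]+S[:i]):
  rot[0] = gfeefff$
  rot[1] = feefff$g
  rot[2] = eefff$gf
  rot[3] = efff$gfe
  rot[4] = fff$gfee
  rot[5] = ff$gfeef
  rot[6] = f$gfeeff
  rot[7] = $gfeefff
Sorted (with $ < everything):
  sorted[0] = $gfeefff  (last char: 'f')
  sorted[1] = eefff$gf  (last char: 'f')
  sorted[2] = efff$gfe  (last char: 'e')
  sorted[3] = f$gfeeff  (last char: 'f')
  sorted[4] = feefff$g  (last char: 'g')
  sorted[5] = ff$gfeef  (last char: 'f')
  sorted[6] = fff$gfee  (last char: 'e')
  sorted[7] = gfeefff$  (last char: '$')
Last column: ffefgfe$
Original string S is at sorted index 7

Answer: ffefgfe$
7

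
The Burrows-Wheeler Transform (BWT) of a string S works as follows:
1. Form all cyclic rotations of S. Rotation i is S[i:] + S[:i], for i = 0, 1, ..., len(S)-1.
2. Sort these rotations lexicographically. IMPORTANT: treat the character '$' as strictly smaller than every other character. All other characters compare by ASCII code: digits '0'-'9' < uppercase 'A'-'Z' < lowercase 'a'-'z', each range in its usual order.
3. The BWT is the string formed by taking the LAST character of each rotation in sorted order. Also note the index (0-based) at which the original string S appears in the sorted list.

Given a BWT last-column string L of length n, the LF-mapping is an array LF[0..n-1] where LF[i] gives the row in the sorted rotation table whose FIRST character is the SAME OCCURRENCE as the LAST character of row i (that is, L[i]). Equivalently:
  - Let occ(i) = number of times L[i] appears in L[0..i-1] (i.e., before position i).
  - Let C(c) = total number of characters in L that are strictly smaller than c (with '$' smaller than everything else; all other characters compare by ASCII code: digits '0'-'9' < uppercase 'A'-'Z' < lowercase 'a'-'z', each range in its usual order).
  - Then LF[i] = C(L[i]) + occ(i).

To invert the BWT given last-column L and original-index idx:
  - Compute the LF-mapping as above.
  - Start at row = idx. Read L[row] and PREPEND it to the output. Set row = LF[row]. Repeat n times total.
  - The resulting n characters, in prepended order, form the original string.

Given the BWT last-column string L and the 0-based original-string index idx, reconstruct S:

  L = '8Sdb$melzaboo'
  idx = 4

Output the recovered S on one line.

LF mapping: 1 2 6 4 0 9 7 8 12 3 5 10 11
Walk LF starting at row 4, prepending L[row]:
  step 1: row=4, L[4]='$', prepend. Next row=LF[4]=0
  step 2: row=0, L[0]='8', prepend. Next row=LF[0]=1
  step 3: row=1, L[1]='S', prepend. Next row=LF[1]=2
  step 4: row=2, L[2]='d', prepend. Next row=LF[2]=6
  step 5: row=6, L[6]='e', prepend. Next row=LF[6]=7
  step 6: row=7, L[7]='l', prepend. Next row=LF[7]=8
  step 7: row=8, L[8]='z', prepend. Next row=LF[8]=12
  step 8: row=12, L[12]='o', prepend. Next row=LF[12]=11
  step 9: row=11, L[11]='o', prepend. Next row=LF[11]=10
  step 10: row=10, L[10]='b', prepend. Next row=LF[10]=5
  step 11: row=5, L[5]='m', prepend. Next row=LF[5]=9
  step 12: row=9, L[9]='a', prepend. Next row=LF[9]=3
  step 13: row=3, L[3]='b', prepend. Next row=LF[3]=4
Reversed output: bamboozledS8$

Answer: bamboozledS8$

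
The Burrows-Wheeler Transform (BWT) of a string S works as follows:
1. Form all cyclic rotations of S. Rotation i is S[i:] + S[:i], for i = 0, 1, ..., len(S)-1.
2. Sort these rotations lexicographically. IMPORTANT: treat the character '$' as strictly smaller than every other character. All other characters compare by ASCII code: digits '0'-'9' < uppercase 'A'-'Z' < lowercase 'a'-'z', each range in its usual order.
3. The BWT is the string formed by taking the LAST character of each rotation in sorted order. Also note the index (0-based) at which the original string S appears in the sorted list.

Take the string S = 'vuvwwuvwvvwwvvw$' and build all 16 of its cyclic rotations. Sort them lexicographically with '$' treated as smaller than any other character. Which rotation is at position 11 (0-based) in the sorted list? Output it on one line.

All 16 rotations (rotation i = S[i:]+S[:i]):
  rot[0] = vuvwwuvwvvwwvvw$
  rot[1] = uvwwuvwvvwwvvw$v
  rot[2] = vwwuvwvvwwvvw$vu
  rot[3] = wwuvwvvwwvvw$vuv
  rot[4] = wuvwvvwwvvw$vuvw
  rot[5] = uvwvvwwvvw$vuvww
  rot[6] = vwvvwwvvw$vuvwwu
  rot[7] = wvvwwvvw$vuvwwuv
  rot[8] = vvwwvvw$vuvwwuvw
  rot[9] = vwwvvw$vuvwwuvwv
  rot[10] = wwvvw$vuvwwuvwvv
  rot[11] = wvvw$vuvwwuvwvvw
  rot[12] = vvw$vuvwwuvwvvww
  rot[13] = vw$vuvwwuvwvvwwv
  rot[14] = w$vuvwwuvwvvwwvv
  rot[15] = $vuvwwuvwvvwwvvw
Sorted (with $ < everything):
  sorted[0] = $vuvwwuvwvvwwvvw
  sorted[1] = uvwvvwwvvw$vuvww
  sorted[2] = uvwwuvwvvwwvvw$v
  sorted[3] = vuvwwuvwvvwwvvw$
  sorted[4] = vvw$vuvwwuvwvvww
  sorted[5] = vvwwvvw$vuvwwuvw
  sorted[6] = vw$vuvwwuvwvvwwv
  sorted[7] = vwvvwwvvw$vuvwwu
  sorted[8] = vwwuvwvvwwvvw$vu
  sorted[9] = vwwvvw$vuvwwuvwv
  sorted[10] = w$vuvwwuvwvvwwvv
  sorted[11] = wuvwvvwwvvw$vuvw
  sorted[12] = wvvw$vuvwwuvwvvw
  sorted[13] = wvvwwvvw$vuvwwuv
  sorted[14] = wwuvwvvwwvvw$vuv
  sorted[15] = wwvvw$vuvwwuvwvv
sorted[11] = wuvwvvwwvvw$vuvw

Answer: wuvwvvwwvvw$vuvw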